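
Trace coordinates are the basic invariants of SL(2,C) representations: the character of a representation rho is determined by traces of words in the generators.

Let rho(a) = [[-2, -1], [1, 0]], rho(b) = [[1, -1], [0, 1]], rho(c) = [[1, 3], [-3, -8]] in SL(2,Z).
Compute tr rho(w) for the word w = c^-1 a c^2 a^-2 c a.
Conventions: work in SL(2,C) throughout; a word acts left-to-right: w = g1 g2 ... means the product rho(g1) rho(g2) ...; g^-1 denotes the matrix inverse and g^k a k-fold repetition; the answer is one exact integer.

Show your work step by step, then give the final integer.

-781

rho(c^-1) = [[-8, -3], [3, 1]]
... * rho(a) = [[-2, -1], [1, 0]]  ->  [[13, 8], [-5, -3]]
... * rho(c) = [[1, 3], [-3, -8]]  ->  [[-11, -25], [4, 9]]
... * rho(c) = [[1, 3], [-3, -8]]  ->  [[64, 167], [-23, -60]]
... * rho(a^-1) = [[0, 1], [-1, -2]]  ->  [[-167, -270], [60, 97]]
... * rho(a^-1) = [[0, 1], [-1, -2]]  ->  [[270, 373], [-97, -134]]
... * rho(c) = [[1, 3], [-3, -8]]  ->  [[-849, -2174], [305, 781]]
... * rho(a) = [[-2, -1], [1, 0]]  ->  [[-476, 849], [171, -305]]
tr = -476 + -305 = -781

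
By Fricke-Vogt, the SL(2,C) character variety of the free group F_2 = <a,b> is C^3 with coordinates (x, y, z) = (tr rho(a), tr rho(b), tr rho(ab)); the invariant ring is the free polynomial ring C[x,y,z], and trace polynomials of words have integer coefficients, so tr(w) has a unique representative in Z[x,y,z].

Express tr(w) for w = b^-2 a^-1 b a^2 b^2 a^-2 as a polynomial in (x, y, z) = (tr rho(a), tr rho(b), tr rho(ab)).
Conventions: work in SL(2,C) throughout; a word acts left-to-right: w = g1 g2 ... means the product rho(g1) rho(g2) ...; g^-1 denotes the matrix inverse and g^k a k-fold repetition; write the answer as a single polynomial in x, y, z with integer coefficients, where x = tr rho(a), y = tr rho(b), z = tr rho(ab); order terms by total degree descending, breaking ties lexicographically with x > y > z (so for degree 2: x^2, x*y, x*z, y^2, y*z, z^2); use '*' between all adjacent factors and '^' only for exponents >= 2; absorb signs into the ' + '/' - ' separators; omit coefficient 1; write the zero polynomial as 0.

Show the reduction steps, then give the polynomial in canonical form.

trace(a b a) = trace(a)*trace(b a) - trace(b) = x*z - y
trace(a^3 b) = trace(a)*trace(a b a) - trace(a b) = x^2*z - x*y - z
trace(a^2) = trace(a)*trace(a) - trace(1) = x^2 - 2
trace(a^3) = trace(a)*trace(a^2) - trace(a) = x^3 - 3*x
trace(a^2 b^2 a) = trace(b)*trace(a^3 b) - trace(a^3) = x^2*y*z - x^3 - x*y^2 - y*z + 3*x
trace(b a b a) = trace(b a)*trace(b a) - trace(1)   [split at repeated b] = z^2 - 2
trace(b a b) = trace(b)*trace(a b) - trace(a) = y*z - x
trace(b a^2 b a) = trace(a)*trace(b a b a) - trace(b a b) = x*z^2 - y*z - x
trace(b^2) = trace(b)*trace(b) - trace(1) = y^2 - 2
trace(b a^2 b) = trace(a)*trace(b^2 a) - trace(b^2) = x*y*z - x^2 - y^2 + 2
trace(a^2 b a^2 b) = trace(a)*trace(b a^2 b a) - trace(b a^2 b) = x^2*z^2 - 2*x*y*z + y^2 - 2
trace(a^2 b a^2) = trace(a)*trace(a^2 b a) - trace(a^2 b) = x^3*z - x^2*y - 2*x*z + y
trace(a b a^2 b^2 a) = trace(b)*trace(a^2 b a^2 b) - trace(a^2 b a^2) = x^2*y*z^2 - x^3*z - 2*x*y^2*z + x^2*y + y^3 + 2*x*z - 3*y
trace(b a b a b a) = trace(b a b a)*trace(b a) - trace(a b)   [split at repeated b] = z^3 - 3*z
trace(b a b a b) = trace(b)*trace(a b a b) - trace(a b a) = y*z^2 - x*z - y
trace(a b a b a^2 b) = trace(a)*trace(b a b a b a) - trace(b a b a b) = x*z^3 - y*z^2 - 2*x*z + y
trace(a b a b a^2) = trace(a)*trace(a b a b a) - trace(a b a b) = x^2*z^2 - x*y*z - x^2 - z^2 + 2
trace(a b a^2 b^2 a b) = trace(b)*trace(a b a b a^2 b) - trace(a b a b a^2) = x*y*z^3 - x^2*z^2 - y^2*z^2 - x*y*z + x^2 + y^2 + z^2 - 2
trace(b a^2 b^2 a b^-1 a) = trace(a b a^2 b^2 a)*trace(b) - trace(a b a^2 b^2 a b) = x^2*y^2*z^2 - x^3*y*z - 2*x*y^3*z - x*y*z^3 + x^2*y^2 + x^2*z^2 + y^4 + y^2*z^2 + 3*x*y*z - x^2 - 4*y^2 - z^2 + 2
trace(b^-1 a^-1 b a^2 b^2 a) = trace(b a^2 b^2 a b^-1)*trace(a) - trace(b a^2 b^2 a b^-1 a) = -x^2*y^2*z^2 + 2*x^3*y*z + 2*x*y^3*z + x*y*z^3 - x^4 - 2*x^2*y^2 - x^2*z^2 - y^4 - y^2*z^2 - 4*x*y*z + 4*x^2 + 4*y^2 + z^2 - 2
trace(b a^2 b^2) = trace(b)*trace(b a^2 b) - trace(b a^2) = x*y^2*z - x^2*y - y^3 - x*z + 3*y
trace(b^-2 a^-1 b a^2 b^2 a) = trace(b^-1 a^-1 b a^2 b^2 a)*trace(b) - trace(b^-1 a^-1 b a^2 b^2 a b) = -x^2*y^3*z^2 + 2*x^3*y^2*z + 2*x*y^4*z + x*y^2*z^3 - x^4*y - 2*x^2*y^3 - x^2*y*z^2 - y^5 - y^3*z^2 - 5*x*y^2*z + 5*x^2*y + 5*y^3 + y*z^2 + x*z - 5*y
trace(b^-2 a^-1 b a^2 b^2 a^-1) = trace(b^-2 a^-1 b a^2 b^2)*trace(a) - trace(b^-2 a^-1 b a^2 b^2 a) = x^2*y^3*z^2 - 2*x^3*y^2*z - 2*x*y^4*z - x*y^2*z^3 + x^4*y + 2*x^2*y^3 + x^2*y*z^2 + y^5 + y^3*z^2 + 5*x*y^2*z - 5*x^2*y - 5*y^3 - y*z^2 + 5*y
trace(b^-2 a^-1 b a^2 b^2 a^-2) = trace(b^-2 a^-1 b a^2 b^2 a^-1)*trace(a) - trace(b^-2 a^-1 b a^2 b^2) = x^3*y^3*z^2 - 2*x^4*y^2*z - 2*x^2*y^4*z - x^2*y^2*z^3 + x^5*y + 2*x^3*y^3 + x^3*y*z^2 + x*y^5 + x*y^3*z^2 + 5*x^2*y^2*z - 5*x^3*y - 5*x*y^3 - x*y*z^2 + 5*x*y - z

x^3*y^3*z^2 - 2*x^4*y^2*z - 2*x^2*y^4*z - x^2*y^2*z^3 + x^5*y + 2*x^3*y^3 + x^3*y*z^2 + x*y^5 + x*y^3*z^2 + 5*x^2*y^2*z - 5*x^3*y - 5*x*y^3 - x*y*z^2 + 5*x*y - z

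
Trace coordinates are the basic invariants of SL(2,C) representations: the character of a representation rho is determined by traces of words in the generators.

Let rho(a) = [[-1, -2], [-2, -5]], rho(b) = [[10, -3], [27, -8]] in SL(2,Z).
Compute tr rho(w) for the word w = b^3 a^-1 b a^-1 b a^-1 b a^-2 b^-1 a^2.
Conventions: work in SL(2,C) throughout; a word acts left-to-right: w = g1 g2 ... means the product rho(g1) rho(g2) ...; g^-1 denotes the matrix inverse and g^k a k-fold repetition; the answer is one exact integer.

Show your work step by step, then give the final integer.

rho(b) = [[10, -3], [27, -8]]
... * rho(b) = [[10, -3], [27, -8]]  ->  [[19, -6], [54, -17]]
... * rho(b) = [[10, -3], [27, -8]]  ->  [[28, -9], [81, -26]]
... * rho(a^-1) = [[-5, 2], [2, -1]]  ->  [[-158, 65], [-457, 188]]
... * rho(b) = [[10, -3], [27, -8]]  ->  [[175, -46], [506, -133]]
... * rho(a^-1) = [[-5, 2], [2, -1]]  ->  [[-967, 396], [-2796, 1145]]
... * rho(b) = [[10, -3], [27, -8]]  ->  [[1022, -267], [2955, -772]]
... * rho(a^-1) = [[-5, 2], [2, -1]]  ->  [[-5644, 2311], [-16319, 6682]]
... * rho(b) = [[10, -3], [27, -8]]  ->  [[5957, -1556], [17224, -4499]]
... * rho(a^-1) = [[-5, 2], [2, -1]]  ->  [[-32897, 13470], [-95118, 38947]]
... * rho(a^-1) = [[-5, 2], [2, -1]]  ->  [[191425, -79264], [553484, -229183]]
... * rho(b^-1) = [[-8, 3], [-27, 10]]  ->  [[608728, -218365], [1760069, -631378]]
... * rho(a) = [[-1, -2], [-2, -5]]  ->  [[-171998, -125631], [-497313, -363248]]
... * rho(a) = [[-1, -2], [-2, -5]]  ->  [[423260, 972151], [1223809, 2810866]]
tr = 423260 + 2810866 = 3234126

3234126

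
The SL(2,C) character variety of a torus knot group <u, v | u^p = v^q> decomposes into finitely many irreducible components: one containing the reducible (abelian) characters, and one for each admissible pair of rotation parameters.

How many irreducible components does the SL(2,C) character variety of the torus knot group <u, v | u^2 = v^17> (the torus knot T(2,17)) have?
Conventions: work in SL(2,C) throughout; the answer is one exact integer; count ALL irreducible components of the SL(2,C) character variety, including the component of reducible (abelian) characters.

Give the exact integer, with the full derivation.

9

For T(2,17): irreducibility forces the central element u^2 = v^17 to one of +I, -I.
So on each irreducible component the traces are pinned: tr(u) = 2*cos(pi*alpha/2) with 1 <= alpha <= 1, tr(v) = 2*cos(pi*beta/17) with 1 <= beta <= 16.
u^2 = (-1)^alpha I and v^17 = (-1)^beta I must agree, so alpha and beta have equal parity.
Enumerate parity-matched pairs: 1*8 odd-odd plus 0*8 even-even gives 8.
Total: 8 irreducible-character components + 1 reducible (abelian) component = 9.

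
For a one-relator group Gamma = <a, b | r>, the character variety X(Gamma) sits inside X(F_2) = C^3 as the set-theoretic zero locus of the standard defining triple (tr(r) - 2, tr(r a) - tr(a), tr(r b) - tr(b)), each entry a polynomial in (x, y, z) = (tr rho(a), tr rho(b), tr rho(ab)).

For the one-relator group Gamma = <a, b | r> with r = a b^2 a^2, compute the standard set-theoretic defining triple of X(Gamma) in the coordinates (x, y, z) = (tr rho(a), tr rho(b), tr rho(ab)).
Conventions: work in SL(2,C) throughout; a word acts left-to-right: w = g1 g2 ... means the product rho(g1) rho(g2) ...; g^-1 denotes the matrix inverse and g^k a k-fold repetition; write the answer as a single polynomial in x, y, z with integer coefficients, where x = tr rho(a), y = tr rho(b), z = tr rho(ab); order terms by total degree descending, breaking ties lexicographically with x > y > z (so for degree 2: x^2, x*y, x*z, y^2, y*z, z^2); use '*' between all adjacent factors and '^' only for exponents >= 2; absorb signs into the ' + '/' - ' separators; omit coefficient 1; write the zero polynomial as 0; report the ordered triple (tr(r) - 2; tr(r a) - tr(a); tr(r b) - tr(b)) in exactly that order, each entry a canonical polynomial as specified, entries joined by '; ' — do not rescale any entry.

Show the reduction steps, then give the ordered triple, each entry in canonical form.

x^2*y*z - x^3 - x*y^2 - y*z + 3*x - 2; x^3*y*z - x^4 - x^2*y^2 - 2*x*y*z + 4*x^2 + y^2 - x - 2; x*y*z^2 - x^2*z - y^2*z - y + z

tr(b^2 a) = tr(b) * tr(a b) - tr(a)   [square of b] = y*z - x
tr(b^2) = tr(b) * tr(b) - tr(1)   [square of b] = y^2 - 2
tr(b^2 a^2) = tr(a) * tr(b^2 a) - tr(b^2)   [square of a] = x*y*z - x^2 - y^2 + 2
tr(a b^2 a^2) = tr(a) * tr(b^2 a^2) - tr(b^2 a)   [square of a] = x^2*y*z - x^3 - x*y^2 - y*z + 3*x
tr(a b^2 a^3) = tr(a) * tr(b^2 a^3) - tr(b^2 a^2) = x^3*y*z - x^4 - x^2*y^2 - 2*x*y*z + 4*x^2 + y^2 - 2
tr(b a b a) = tr(b a) * tr(b a) - tr(1)   [split at repeated b] = z^2 - 2
tr(a^2 b a b) = tr(a) * tr(b a b a) - tr(b a b) = x*z^2 - y*z - x
tr(b a^2) = tr(a) * tr(b a) - tr(b) = x*z - y
tr(a^2 b a) = tr(a) * tr(b a^2) - tr(b a) = x^2*z - x*y - z
tr(a b^2 a^2 b) = tr(b) * tr(a^2 b a b) - tr(a^2 b a) = x*y*z^2 - x^2*z - y^2*z + z
assemble the triple (tr(r) - 2; tr(r a) - x; tr(r b) - y)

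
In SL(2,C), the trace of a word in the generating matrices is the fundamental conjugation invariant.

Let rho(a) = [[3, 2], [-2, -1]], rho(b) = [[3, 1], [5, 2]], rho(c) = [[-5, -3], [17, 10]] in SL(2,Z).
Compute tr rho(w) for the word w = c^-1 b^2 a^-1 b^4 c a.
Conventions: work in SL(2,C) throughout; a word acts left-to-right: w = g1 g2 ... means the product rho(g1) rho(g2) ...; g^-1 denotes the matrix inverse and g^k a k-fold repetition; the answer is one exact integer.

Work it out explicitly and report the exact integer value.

79398

rho(c^-1) = [[10, 3], [-17, -5]]
... * rho(b) = [[3, 1], [5, 2]]  ->  [[45, 16], [-76, -27]]
... * rho(b) = [[3, 1], [5, 2]]  ->  [[215, 77], [-363, -130]]
... * rho(a^-1) = [[-1, -2], [2, 3]]  ->  [[-61, -199], [103, 336]]
... * rho(b) = [[3, 1], [5, 2]]  ->  [[-1178, -459], [1989, 775]]
... * rho(b) = [[3, 1], [5, 2]]  ->  [[-5829, -2096], [9842, 3539]]
... * rho(b) = [[3, 1], [5, 2]]  ->  [[-27967, -10021], [47221, 16920]]
... * rho(b) = [[3, 1], [5, 2]]  ->  [[-134006, -48009], [226263, 81061]]
... * rho(c) = [[-5, -3], [17, 10]]  ->  [[-146123, -78072], [246722, 131821]]
... * rho(a) = [[3, 2], [-2, -1]]  ->  [[-282225, -214174], [476524, 361623]]
tr = -282225 + 361623 = 79398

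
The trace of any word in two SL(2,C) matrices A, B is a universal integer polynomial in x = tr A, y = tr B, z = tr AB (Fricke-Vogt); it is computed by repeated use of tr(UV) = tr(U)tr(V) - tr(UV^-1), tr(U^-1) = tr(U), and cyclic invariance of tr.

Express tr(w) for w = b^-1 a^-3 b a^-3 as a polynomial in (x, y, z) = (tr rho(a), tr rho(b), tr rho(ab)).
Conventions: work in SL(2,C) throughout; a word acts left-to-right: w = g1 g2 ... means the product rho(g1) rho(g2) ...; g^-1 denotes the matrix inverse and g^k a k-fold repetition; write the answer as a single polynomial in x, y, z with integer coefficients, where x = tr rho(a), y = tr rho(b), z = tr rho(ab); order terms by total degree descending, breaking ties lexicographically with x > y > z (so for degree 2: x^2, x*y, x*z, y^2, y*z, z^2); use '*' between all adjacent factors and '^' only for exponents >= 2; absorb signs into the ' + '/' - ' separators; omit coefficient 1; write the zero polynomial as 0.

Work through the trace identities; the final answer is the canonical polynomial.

x^5*y*z - x^4*y^2 - x^4*z^2 - 2*x^3*y*z + 2*x^2*y^2 + 2*x^2*z^2 + x*y*z - y^2 - z^2 + 2

trace(b a^-1) = trace(b) * trace(a) - trace(b a) = x*y - z
trace(a^-2 b) = trace(b a^-1) * trace(a) - trace(b) = x^2*y - x*z - y
trace(a^-2 b a^-1) = trace(a^-2 b) * trace(a) - trace(a^-2 b a) = x^3*y - x^2*z - 2*x*y + z
trace(b^2) = trace(b) * trace(b) - trace(1) = y^2 - 2
trace(b^2 a) = trace(b) * trace(a b) - trace(a) = y*z - x
trace(b^2 a^-1) = trace(b^2) * trace(a) - trace(b^2 a) = x*y^2 - y*z - x
trace(b a^-2 b) = trace(b^2 a^-1) * trace(a) - trace(b^2) = x^2*y^2 - x*y*z - x^2 - y^2 + 2
trace(b a b a) = trace(a b) * trace(a b) - trace(1) = z^2 - 2
trace(b a b a^-1) = trace(b a b) * trace(a) - trace(b a b a) = x*y*z - x^2 - z^2 + 2
trace(b a^-2 b a) = trace(b a b a^-1) * trace(a) - trace(b a b) = x^2*y*z - x^3 - x*z^2 - y*z + 3*x
trace(a^-2 b a^-1 b) = trace(b a^-2 b) * trace(a) - trace(b a^-2 b a) = x^3*y^2 - 2*x^2*y*z - x*y^2 + x*z^2 + y*z - x
trace(b^-1 a^-2 b a^-1) = trace(a^-2 b a^-1) * trace(b) - trace(a^-2 b a^-1 b) = x^2*y*z - x*y^2 - x*z^2 + x
trace(a^-2) = trace(a^-1) * trace(a) - trace(1) = x^2 - 2
trace(b^-1 a^-2 b a^-2) = trace(b^-1 a^-2 b a^-1) * trace(a) - trace(b^-1 a^-2 b) = x^3*y*z - x^2*y^2 - x^2*z^2 + 2
trace(b a^-3 b^-1 a^-2) = trace(b^-1 a^-2 b a^-2) * trace(a) - trace(b^-1 a^-2 b a^-1) = x^4*y*z - x^3*y^2 - x^3*z^2 - x^2*y*z + x*y^2 + x*z^2 + x
trace(a^-1 b a^-3) = trace(a^-3 b) * trace(a) - trace(a^-3 b a) = x^4*y - x^3*z - 3*x^2*y + 2*x*z + y
trace(a^-1 b a^-1 b) = trace(b a^-1 b) * trace(a) - trace(b a^-1 b a) = x^2*y^2 - 2*x*y*z + z^2 - 2
trace(a^-1 b a^-3 b) = trace(a^-1 b a^-1 b a^-1) * trace(a) - trace(a^-1 b a^-1 b) = x^4*y^2 - 2*x^3*y*z - 2*x^2*y^2 + x^2*z^2 + 3*x*y*z - x^2 - z^2 + 2
trace(b a^-3 b^-1 a^-1) = trace(a^-1 b a^-3) * trace(b) - trace(a^-1 b a^-3 b) = x^3*y*z - x^2*y^2 - x^2*z^2 - x*y*z + x^2 + y^2 + z^2 - 2
trace(b^-1 a^-3 b a^-3) = trace(b a^-3 b^-1 a^-2) * trace(a) - trace(b a^-3 b^-1 a^-1) = x^5*y*z - x^4*y^2 - x^4*z^2 - 2*x^3*y*z + 2*x^2*y^2 + 2*x^2*z^2 + x*y*z - y^2 - z^2 + 2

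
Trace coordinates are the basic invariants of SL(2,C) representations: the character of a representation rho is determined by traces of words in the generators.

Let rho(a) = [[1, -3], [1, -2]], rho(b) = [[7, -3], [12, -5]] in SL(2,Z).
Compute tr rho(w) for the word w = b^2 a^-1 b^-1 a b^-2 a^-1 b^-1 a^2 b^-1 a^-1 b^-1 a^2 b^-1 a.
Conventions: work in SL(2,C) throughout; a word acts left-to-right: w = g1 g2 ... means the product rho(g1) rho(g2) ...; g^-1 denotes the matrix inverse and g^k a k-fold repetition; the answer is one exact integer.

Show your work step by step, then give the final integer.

rho(b) = [[7, -3], [12, -5]]
... * rho(b) = [[7, -3], [12, -5]]  ->  [[13, -6], [24, -11]]
... * rho(a^-1) = [[-2, 3], [-1, 1]]  ->  [[-20, 33], [-37, 61]]
... * rho(b^-1) = [[-5, 3], [-12, 7]]  ->  [[-296, 171], [-547, 316]]
... * rho(a) = [[1, -3], [1, -2]]  ->  [[-125, 546], [-231, 1009]]
... * rho(b^-1) = [[-5, 3], [-12, 7]]  ->  [[-5927, 3447], [-10953, 6370]]
... * rho(b^-1) = [[-5, 3], [-12, 7]]  ->  [[-11729, 6348], [-21675, 11731]]
... * rho(a^-1) = [[-2, 3], [-1, 1]]  ->  [[17110, -28839], [31619, -53294]]
... * rho(b^-1) = [[-5, 3], [-12, 7]]  ->  [[260518, -150543], [481433, -278201]]
... * rho(a) = [[1, -3], [1, -2]]  ->  [[109975, -480468], [203232, -887897]]
... * rho(a) = [[1, -3], [1, -2]]  ->  [[-370493, 631011], [-684665, 1166098]]
... * rho(b^-1) = [[-5, 3], [-12, 7]]  ->  [[-5719667, 3305598], [-10569851, 6108691]]
... * rho(a^-1) = [[-2, 3], [-1, 1]]  ->  [[8133736, -13853403], [15031011, -25600862]]
... * rho(b^-1) = [[-5, 3], [-12, 7]]  ->  [[125572156, -72572613], [232055289, -134113001]]
... * rho(a) = [[1, -3], [1, -2]]  ->  [[52999543, -231571242], [97942288, -427939865]]
... * rho(a) = [[1, -3], [1, -2]]  ->  [[-178571699, 304143855], [-329997577, 562052866]]
... * rho(b^-1) = [[-5, 3], [-12, 7]]  ->  [[-2756867765, 1593291888], [-5094646507, 2944377331]]
... * rho(a) = [[1, -3], [1, -2]]  ->  [[-1163575877, 5084019519], [-2150269176, 9395184859]]
tr = -1163575877 + 9395184859 = 8231608982

8231608982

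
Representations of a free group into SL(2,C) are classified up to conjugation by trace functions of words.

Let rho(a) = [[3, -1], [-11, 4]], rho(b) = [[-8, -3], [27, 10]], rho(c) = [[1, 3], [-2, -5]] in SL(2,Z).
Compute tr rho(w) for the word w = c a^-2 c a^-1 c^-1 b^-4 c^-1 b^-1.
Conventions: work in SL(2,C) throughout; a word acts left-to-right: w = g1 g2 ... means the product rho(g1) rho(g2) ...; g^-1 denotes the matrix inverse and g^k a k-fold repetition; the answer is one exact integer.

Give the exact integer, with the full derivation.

10036740

rho(c) = [[1, 3], [-2, -5]]
... * rho(a^-1) = [[4, 1], [11, 3]]  ->  [[37, 10], [-63, -17]]
... * rho(a^-1) = [[4, 1], [11, 3]]  ->  [[258, 67], [-439, -114]]
... * rho(c) = [[1, 3], [-2, -5]]  ->  [[124, 439], [-211, -747]]
... * rho(a^-1) = [[4, 1], [11, 3]]  ->  [[5325, 1441], [-9061, -2452]]
... * rho(c^-1) = [[-5, -3], [2, 1]]  ->  [[-23743, -14534], [40401, 24731]]
... * rho(b^-1) = [[10, 3], [-27, -8]]  ->  [[154988, 45043], [-263727, -76645]]
... * rho(b^-1) = [[10, 3], [-27, -8]]  ->  [[333719, 104620], [-567855, -178021]]
... * rho(b^-1) = [[10, 3], [-27, -8]]  ->  [[512450, 164197], [-871983, -279397]]
... * rho(b^-1) = [[10, 3], [-27, -8]]  ->  [[691181, 223774], [-1176111, -380773]]
... * rho(c^-1) = [[-5, -3], [2, 1]]  ->  [[-3008357, -1849769], [5119009, 3147560]]
... * rho(b^-1) = [[10, 3], [-27, -8]]  ->  [[19860193, 5773081], [-33794030, -9823453]]
tr = 19860193 + -9823453 = 10036740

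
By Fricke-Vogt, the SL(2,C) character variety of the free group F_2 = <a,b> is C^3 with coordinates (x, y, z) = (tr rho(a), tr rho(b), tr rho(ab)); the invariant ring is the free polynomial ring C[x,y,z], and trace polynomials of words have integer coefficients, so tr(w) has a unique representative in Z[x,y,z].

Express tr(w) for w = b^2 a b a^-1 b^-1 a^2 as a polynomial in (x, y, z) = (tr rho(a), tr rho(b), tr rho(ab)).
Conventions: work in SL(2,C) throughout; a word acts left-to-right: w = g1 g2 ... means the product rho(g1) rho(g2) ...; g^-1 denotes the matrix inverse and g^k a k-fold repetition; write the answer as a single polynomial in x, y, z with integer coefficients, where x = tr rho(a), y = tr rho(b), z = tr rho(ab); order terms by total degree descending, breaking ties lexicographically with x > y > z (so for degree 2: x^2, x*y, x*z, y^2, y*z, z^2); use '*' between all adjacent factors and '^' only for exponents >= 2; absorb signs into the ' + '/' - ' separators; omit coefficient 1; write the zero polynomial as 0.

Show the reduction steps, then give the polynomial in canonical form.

-x^2*y^2*z^2 + 2*x^3*y*z + x*y^3*z + x*y*z^3 - x^4 - x^2*y^2 - x^2*z^2 - 4*x*y*z + 4*x^2 + z^2 - 2

use: trace(a b a b) = trace(a b)*trace(a b) - trace(1) = z^2 - 2
apply: trace(a b a) = trace(a)*trace(b a) - trace(b) = x*z - y
use: trace(a b^2 a b) = trace(b)*trace(a b a b) - trace(a b a) = y*z^2 - x*z - y
use: trace(b a b) = trace(b)*trace(a b) - trace(a) = y*z - x
trace(a^2 b a b) = trace(a)*trace(b a b a) - trace(b a b) = x*z^2 - y*z - x
trace(a^2 b a) = trace(a)*trace(b a^2) - trace(b a) = x^2*z - x*y - z
apply: trace(a b^2 a^2 b) = trace(b)*trace(a^2 b a b) - trace(a^2 b a) = x*y*z^2 - x^2*z - y^2*z + z
apply: trace(a^2) = trace(a)*trace(a) - trace(1) = x^2 - 2
trace(b^2 a^2) = trace(b)*trace(a^2 b) - trace(a^2) = x*y*z - x^2 - y^2 + 2
apply: trace(a b^2 a^2) = trace(a)*trace(b^2 a^2) - trace(b^2 a) = x^2*y*z - x^3 - x*y^2 - y*z + 3*x
use: trace(b a^2 b^2 a b) = trace(b)*trace(a b^2 a^2 b) - trace(a b^2 a^2) = x*y^2*z^2 - 2*x^2*y*z - y^3*z + x^3 + x*y^2 + 2*y*z - 3*x
use: trace(b a b a b a) = trace(a b a b)*trace(a b) - trace(b a) = z^3 - 3*z
trace(a b a b a^2 b) = trace(a)*trace(b a b a b a) - trace(b a b a b) = x*z^3 - y*z^2 - 2*x*z + y
trace(a b a b a^2) = trace(a)*trace(b a b a^2) - trace(b a b a) = x^2*z^2 - x*y*z - x^2 - z^2 + 2
trace(b a^2 b^2 a b a) = trace(b)*trace(a b a b a^2 b) - trace(a b a b a^2) = x*y*z^3 - x^2*z^2 - y^2*z^2 - x*y*z + x^2 + y^2 + z^2 - 2
trace(a^2 b^2 a b a^-1 b) = trace(b a^2 b^2 a b)*trace(a) - trace(b a^2 b^2 a b a) = x^2*y^2*z^2 - 2*x^3*y*z - x*y^3*z - x*y*z^3 + x^4 + x^2*y^2 + x^2*z^2 + y^2*z^2 + 3*x*y*z - 4*x^2 - y^2 - z^2 + 2
apply: trace(b^2 a b a^-1 b^-1 a^2) = trace(a^2 b^2 a b a^-1)*trace(b) - trace(a^2 b^2 a b a^-1 b) = -x^2*y^2*z^2 + 2*x^3*y*z + x*y^3*z + x*y*z^3 - x^4 - x^2*y^2 - x^2*z^2 - 4*x*y*z + 4*x^2 + z^2 - 2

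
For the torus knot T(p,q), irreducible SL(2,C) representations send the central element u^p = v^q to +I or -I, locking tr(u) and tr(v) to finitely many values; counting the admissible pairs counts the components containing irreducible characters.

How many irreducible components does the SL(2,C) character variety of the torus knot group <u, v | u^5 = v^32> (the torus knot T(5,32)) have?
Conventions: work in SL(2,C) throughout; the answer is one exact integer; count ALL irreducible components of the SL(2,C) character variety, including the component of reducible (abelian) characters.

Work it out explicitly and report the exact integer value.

Gamma = < u, v | u^5 = v^32 > (torus knot T(5,32)); the central element u^5 = v^32 acts as +I or -I in any irreducible SL(2,C) representation.
So on each irreducible component the traces are pinned: tr(u) = 2*cos(pi*alpha/5) with 1 <= alpha <= 4, tr(v) = 2*cos(pi*beta/32) with 1 <= beta <= 31.
u^5 = (-1)^alpha I and v^32 = (-1)^beta I must agree, so alpha and beta have equal parity.
Counting: 2 odd alphas x 16 odd betas + 2 even alphas x 15 even betas = 32 + 30 = 62.
That is 62 components of irreducible characters, and with the reducible (abelian) component the total is 63.

63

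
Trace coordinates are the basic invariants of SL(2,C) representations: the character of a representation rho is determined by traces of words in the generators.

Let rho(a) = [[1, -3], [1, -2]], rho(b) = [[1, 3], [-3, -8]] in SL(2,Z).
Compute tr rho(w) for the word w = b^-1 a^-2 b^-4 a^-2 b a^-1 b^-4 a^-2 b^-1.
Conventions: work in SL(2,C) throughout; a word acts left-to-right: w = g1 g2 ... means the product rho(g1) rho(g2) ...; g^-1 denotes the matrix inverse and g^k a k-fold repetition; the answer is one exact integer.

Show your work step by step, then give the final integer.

rho(b^-1) = [[-8, -3], [3, 1]]
... * rho(a^-1) = [[-2, 3], [-1, 1]]  ->  [[19, -27], [-7, 10]]
... * rho(a^-1) = [[-2, 3], [-1, 1]]  ->  [[-11, 30], [4, -11]]
... * rho(b^-1) = [[-8, -3], [3, 1]]  ->  [[178, 63], [-65, -23]]
... * rho(b^-1) = [[-8, -3], [3, 1]]  ->  [[-1235, -471], [451, 172]]
... * rho(b^-1) = [[-8, -3], [3, 1]]  ->  [[8467, 3234], [-3092, -1181]]
... * rho(b^-1) = [[-8, -3], [3, 1]]  ->  [[-58034, -22167], [21193, 8095]]
... * rho(a^-1) = [[-2, 3], [-1, 1]]  ->  [[138235, -196269], [-50481, 71674]]
... * rho(a^-1) = [[-2, 3], [-1, 1]]  ->  [[-80201, 218436], [29288, -79769]]
... * rho(b) = [[1, 3], [-3, -8]]  ->  [[-735509, -1988091], [268595, 726016]]
... * rho(a^-1) = [[-2, 3], [-1, 1]]  ->  [[3459109, -4194618], [-1263206, 1531801]]
... * rho(b^-1) = [[-8, -3], [3, 1]]  ->  [[-40256726, -14571945], [14701051, 5321419]]
... * rho(b^-1) = [[-8, -3], [3, 1]]  ->  [[278337973, 106198233], [-101644151, -38781734]]
... * rho(b^-1) = [[-8, -3], [3, 1]]  ->  [[-1908109085, -728815686], [696808006, 266150719]]
... * rho(b^-1) = [[-8, -3], [3, 1]]  ->  [[13078425622, 4995511569], [-4776011891, -1824273299]]
... * rho(a^-1) = [[-2, 3], [-1, 1]]  ->  [[-31152362813, 44230788435], [11376297081, -16152308972]]
... * rho(a^-1) = [[-2, 3], [-1, 1]]  ->  [[18073937191, -49226300004], [-6600285190, 17976582271]]
... * rho(b^-1) = [[-8, -3], [3, 1]]  ->  [[-292270397540, -103448111577], [106732028333, 37777437841]]
tr = -292270397540 + 37777437841 = -254492959699

-254492959699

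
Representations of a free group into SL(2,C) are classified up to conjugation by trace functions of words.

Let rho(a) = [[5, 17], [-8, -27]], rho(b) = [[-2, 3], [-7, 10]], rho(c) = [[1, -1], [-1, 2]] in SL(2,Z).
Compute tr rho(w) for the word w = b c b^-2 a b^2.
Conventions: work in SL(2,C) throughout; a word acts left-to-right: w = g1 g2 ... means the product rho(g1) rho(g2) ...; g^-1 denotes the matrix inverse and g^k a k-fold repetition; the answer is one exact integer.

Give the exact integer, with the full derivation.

rho(b) = [[-2, 3], [-7, 10]]
... * rho(c) = [[1, -1], [-1, 2]]  ->  [[-5, 8], [-17, 27]]
... * rho(b^-1) = [[10, -3], [7, -2]]  ->  [[6, -1], [19, -3]]
... * rho(b^-1) = [[10, -3], [7, -2]]  ->  [[53, -16], [169, -51]]
... * rho(a) = [[5, 17], [-8, -27]]  ->  [[393, 1333], [1253, 4250]]
... * rho(b) = [[-2, 3], [-7, 10]]  ->  [[-10117, 14509], [-32256, 46259]]
... * rho(b) = [[-2, 3], [-7, 10]]  ->  [[-81329, 114739], [-259301, 365822]]
tr = -81329 + 365822 = 284493

284493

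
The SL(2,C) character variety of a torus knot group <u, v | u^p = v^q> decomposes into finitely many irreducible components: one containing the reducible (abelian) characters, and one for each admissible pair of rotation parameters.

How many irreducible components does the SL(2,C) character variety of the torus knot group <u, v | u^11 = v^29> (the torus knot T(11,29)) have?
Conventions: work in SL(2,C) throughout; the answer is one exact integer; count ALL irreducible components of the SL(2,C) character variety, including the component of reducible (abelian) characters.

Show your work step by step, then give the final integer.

141

Gamma = < u, v | u^11 = v^29 > (torus knot T(11,29)); the central element u^11 = v^29 acts as +I or -I in any irreducible SL(2,C) representation.
This locks tr(u) to 2*cos(pi*alpha/11), alpha in 1..10, and tr(v) to 2*cos(pi*beta/29), beta in 1..28, on each component of irreducible characters.
u^11 = (-1)^alpha I and v^29 = (-1)^beta I must agree, so alpha and beta have equal parity.
Enumerate parity-matched pairs: 5*14 odd-odd plus 5*14 even-even gives 140.
Total: 140 irreducible-character components + 1 reducible (abelian) component = 141.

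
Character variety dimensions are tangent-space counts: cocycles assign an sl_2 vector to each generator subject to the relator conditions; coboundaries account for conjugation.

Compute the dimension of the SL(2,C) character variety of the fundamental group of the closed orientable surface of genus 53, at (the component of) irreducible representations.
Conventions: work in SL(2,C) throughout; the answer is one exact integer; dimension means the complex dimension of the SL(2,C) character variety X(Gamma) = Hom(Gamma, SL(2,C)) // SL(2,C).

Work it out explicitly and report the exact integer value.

The genus-53 surface group: 2g = 106 generators, one relator prod [a_i, b_i].
A cocycle assigns one sl_2 vector per generator subject to the relator condition d_2(z) = 0: dim of the unconstrained space is 3*2g = 318.
At an irreducible rho, H^2 = coker(d_2) vanishes (Poincare duality: H^2 is dual to H^0 = invariants = 0), so d_2 is surjective onto sl_2 and dim Z^1 = 318 - 3 = 315.
dim B^1 = 3 (coboundaries, injective at irreducible rho).
dim X = dim H^1 = 315 - 3 = 312.

312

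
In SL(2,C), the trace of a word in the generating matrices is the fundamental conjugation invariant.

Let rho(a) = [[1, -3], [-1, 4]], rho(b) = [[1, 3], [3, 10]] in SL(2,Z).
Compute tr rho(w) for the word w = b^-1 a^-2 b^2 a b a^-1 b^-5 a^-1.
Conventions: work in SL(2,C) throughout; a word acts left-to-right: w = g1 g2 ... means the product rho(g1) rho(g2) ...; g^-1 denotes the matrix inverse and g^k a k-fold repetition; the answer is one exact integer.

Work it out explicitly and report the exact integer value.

397572609998

rho(b^-1) = [[10, -3], [-3, 1]]
... * rho(a^-1) = [[4, 3], [1, 1]]  ->  [[37, 27], [-11, -8]]
... * rho(a^-1) = [[4, 3], [1, 1]]  ->  [[175, 138], [-52, -41]]
... * rho(b) = [[1, 3], [3, 10]]  ->  [[589, 1905], [-175, -566]]
... * rho(b) = [[1, 3], [3, 10]]  ->  [[6304, 20817], [-1873, -6185]]
... * rho(a) = [[1, -3], [-1, 4]]  ->  [[-14513, 64356], [4312, -19121]]
... * rho(b) = [[1, 3], [3, 10]]  ->  [[178555, 600021], [-53051, -178274]]
... * rho(a^-1) = [[4, 3], [1, 1]]  ->  [[1314241, 1135686], [-390478, -337427]]
... * rho(b^-1) = [[10, -3], [-3, 1]]  ->  [[9735352, -2807037], [-2892499, 834007]]
... * rho(b^-1) = [[10, -3], [-3, 1]]  ->  [[105774631, -32013093], [-31427011, 9511504]]
... * rho(b^-1) = [[10, -3], [-3, 1]]  ->  [[1153785589, -349336986], [-342804622, 103792537]]
... * rho(b^-1) = [[10, -3], [-3, 1]]  ->  [[12585866848, -3810693753], [-3739423831, 1132206403]]
... * rho(b^-1) = [[10, -3], [-3, 1]]  ->  [[137290749739, -41568294297], [-40790857519, 12350477896]]
... * rho(a^-1) = [[4, 3], [1, 1]]  ->  [[507594704659, 370303954920], [-150812952180, -110022094661]]
tr = 507594704659 + -110022094661 = 397572609998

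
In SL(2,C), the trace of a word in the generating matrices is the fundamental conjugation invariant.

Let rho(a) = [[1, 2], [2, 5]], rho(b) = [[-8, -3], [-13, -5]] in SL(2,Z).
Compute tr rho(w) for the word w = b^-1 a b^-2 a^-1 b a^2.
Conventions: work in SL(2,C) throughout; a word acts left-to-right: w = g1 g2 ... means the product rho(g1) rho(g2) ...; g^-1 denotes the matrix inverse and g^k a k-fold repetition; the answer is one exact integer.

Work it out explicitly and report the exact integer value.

-652205

rho(b^-1) = [[-5, 3], [13, -8]]
... * rho(a) = [[1, 2], [2, 5]]  ->  [[1, 5], [-3, -14]]
... * rho(b^-1) = [[-5, 3], [13, -8]]  ->  [[60, -37], [-167, 103]]
... * rho(b^-1) = [[-5, 3], [13, -8]]  ->  [[-781, 476], [2174, -1325]]
... * rho(a^-1) = [[5, -2], [-2, 1]]  ->  [[-4857, 2038], [13520, -5673]]
... * rho(b) = [[-8, -3], [-13, -5]]  ->  [[12362, 4381], [-34411, -12195]]
... * rho(a) = [[1, 2], [2, 5]]  ->  [[21124, 46629], [-58801, -129797]]
... * rho(a) = [[1, 2], [2, 5]]  ->  [[114382, 275393], [-318395, -766587]]
tr = 114382 + -766587 = -652205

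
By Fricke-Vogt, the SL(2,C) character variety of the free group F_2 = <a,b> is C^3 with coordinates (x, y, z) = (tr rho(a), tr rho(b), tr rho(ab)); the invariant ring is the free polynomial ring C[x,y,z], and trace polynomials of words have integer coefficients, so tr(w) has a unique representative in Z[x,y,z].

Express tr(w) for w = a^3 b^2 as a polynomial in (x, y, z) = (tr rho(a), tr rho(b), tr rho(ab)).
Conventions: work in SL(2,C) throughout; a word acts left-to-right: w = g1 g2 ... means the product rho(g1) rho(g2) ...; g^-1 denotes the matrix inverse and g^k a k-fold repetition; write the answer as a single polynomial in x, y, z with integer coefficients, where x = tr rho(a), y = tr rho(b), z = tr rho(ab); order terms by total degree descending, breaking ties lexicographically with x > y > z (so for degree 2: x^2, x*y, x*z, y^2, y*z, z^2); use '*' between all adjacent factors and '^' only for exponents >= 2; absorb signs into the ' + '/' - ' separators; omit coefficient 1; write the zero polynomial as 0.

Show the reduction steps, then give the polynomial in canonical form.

x^2*y*z - x^3 - x*y^2 - y*z + 3*x

trace(b^2 a) = trace(b) * trace(a b) - trace(a) = y*z - x
trace(b^2) = trace(b) * trace(b) - trace(1) = y^2 - 2
trace(b^2 a^2) = trace(a) * trace(b^2 a) - trace(b^2) = x*y*z - x^2 - y^2 + 2
trace(a^3 b^2) = trace(a) * trace(b^2 a^2) - trace(b^2 a) = x^2*y*z - x^3 - x*y^2 - y*z + 3*x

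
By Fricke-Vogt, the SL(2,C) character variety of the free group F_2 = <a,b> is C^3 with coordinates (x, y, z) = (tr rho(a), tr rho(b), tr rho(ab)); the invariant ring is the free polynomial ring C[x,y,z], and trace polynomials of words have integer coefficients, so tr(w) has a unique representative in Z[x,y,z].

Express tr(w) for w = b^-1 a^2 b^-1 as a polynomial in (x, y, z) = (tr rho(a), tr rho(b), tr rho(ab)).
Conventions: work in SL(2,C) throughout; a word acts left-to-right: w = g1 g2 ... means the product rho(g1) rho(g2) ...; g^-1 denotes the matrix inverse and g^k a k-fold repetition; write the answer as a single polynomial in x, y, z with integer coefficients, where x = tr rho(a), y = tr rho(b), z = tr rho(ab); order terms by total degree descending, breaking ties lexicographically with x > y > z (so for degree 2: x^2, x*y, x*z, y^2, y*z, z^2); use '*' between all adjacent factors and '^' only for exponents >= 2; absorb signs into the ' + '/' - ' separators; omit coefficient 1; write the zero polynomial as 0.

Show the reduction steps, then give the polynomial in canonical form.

x^2*y^2 - x*y*z - x^2 - y^2 + 2

reduce: trace(a^2) = trace(a) * trace(a) - trace(1)   [square of a] = x^2 - 2
so trace(a^2 b) = trace(a) * trace(b a) - trace(b)   [square of a] = x*z - y
trace(b^-1 a^2) = trace(a^2) * trace(b) - trace(a^2 b)   [inverse elimination on b] = x^2*y - x*z - y
trace(b^-1 a^2 b^-1) = trace(b^-1 a^2) * trace(b) - trace(b^-1 a^2 b)   [inverse elimination on b] = x^2*y^2 - x*y*z - x^2 - y^2 + 2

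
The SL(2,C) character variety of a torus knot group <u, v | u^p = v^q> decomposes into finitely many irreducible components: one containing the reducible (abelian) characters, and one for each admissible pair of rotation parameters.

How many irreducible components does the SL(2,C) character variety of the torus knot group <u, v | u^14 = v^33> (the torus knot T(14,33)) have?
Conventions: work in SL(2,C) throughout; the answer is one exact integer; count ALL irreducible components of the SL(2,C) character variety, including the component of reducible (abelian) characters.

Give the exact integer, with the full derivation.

209

For T(14,33): irreducibility forces the central element u^14 = v^33 to one of +I, -I.
So on each irreducible component the traces are pinned: tr(u) = 2*cos(pi*alpha/14) with 1 <= alpha <= 13, tr(v) = 2*cos(pi*beta/33) with 1 <= beta <= 32.
u^14 = (-1)^alpha I and v^33 = (-1)^beta I must agree, so alpha and beta have equal parity.
Enumerate parity-matched pairs: 7*16 odd-odd plus 6*16 even-even gives 208.
That is 208 components of irreducible characters, and with the reducible (abelian) component the total is 209.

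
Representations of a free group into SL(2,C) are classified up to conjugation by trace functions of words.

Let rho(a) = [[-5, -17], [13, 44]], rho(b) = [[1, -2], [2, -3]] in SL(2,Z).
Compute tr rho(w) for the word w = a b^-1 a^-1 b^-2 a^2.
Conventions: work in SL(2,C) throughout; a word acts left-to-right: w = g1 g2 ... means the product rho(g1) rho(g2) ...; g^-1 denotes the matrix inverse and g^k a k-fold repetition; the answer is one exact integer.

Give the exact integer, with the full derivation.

rho(a) = [[-5, -17], [13, 44]]
... * rho(b^-1) = [[-3, 2], [-2, 1]]  ->  [[49, -27], [-127, 70]]
... * rho(a^-1) = [[44, 17], [-13, -5]]  ->  [[2507, 968], [-6498, -2509]]
... * rho(b^-1) = [[-3, 2], [-2, 1]]  ->  [[-9457, 5982], [24512, -15505]]
... * rho(b^-1) = [[-3, 2], [-2, 1]]  ->  [[16407, -12932], [-42526, 33519]]
... * rho(a) = [[-5, -17], [13, 44]]  ->  [[-250151, -847927], [648377, 2197778]]
... * rho(a) = [[-5, -17], [13, 44]]  ->  [[-9772296, -33056221], [25329229, 85679823]]
tr = -9772296 + 85679823 = 75907527

75907527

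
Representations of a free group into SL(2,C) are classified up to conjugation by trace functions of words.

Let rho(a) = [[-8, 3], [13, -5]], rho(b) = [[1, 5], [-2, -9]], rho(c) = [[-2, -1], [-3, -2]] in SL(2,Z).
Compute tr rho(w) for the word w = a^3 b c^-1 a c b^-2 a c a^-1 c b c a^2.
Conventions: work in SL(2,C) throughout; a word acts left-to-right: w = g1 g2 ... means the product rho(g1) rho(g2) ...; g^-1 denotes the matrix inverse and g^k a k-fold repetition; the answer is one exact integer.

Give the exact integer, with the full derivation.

rho(a) = [[-8, 3], [13, -5]]
... * rho(a) = [[-8, 3], [13, -5]]  ->  [[103, -39], [-169, 64]]
... * rho(a) = [[-8, 3], [13, -5]]  ->  [[-1331, 504], [2184, -827]]
... * rho(b) = [[1, 5], [-2, -9]]  ->  [[-2339, -11191], [3838, 18363]]
... * rho(c^-1) = [[-2, 1], [3, -2]]  ->  [[-28895, 20043], [47413, -32888]]
... * rho(a) = [[-8, 3], [13, -5]]  ->  [[491719, -186900], [-806848, 306679]]
... * rho(c) = [[-2, -1], [-3, -2]]  ->  [[-422738, -117919], [693659, 193490]]
... * rho(b^-1) = [[-9, -5], [2, 1]]  ->  [[3568804, 1995771], [-5855951, -3274805]]
... * rho(b^-1) = [[-9, -5], [2, 1]]  ->  [[-28127694, -15848249], [46153949, 26004950]]
... * rho(a) = [[-8, 3], [13, -5]]  ->  [[18994315, -5141837], [-31167242, 8437097]]
... * rho(c) = [[-2, -1], [-3, -2]]  ->  [[-22563119, -8710641], [37023193, 14293048]]
... * rho(a^-1) = [[-5, -3], [-13, -8]]  ->  [[226053928, 137374485], [-370925589, -225413963]]
... * rho(c) = [[-2, -1], [-3, -2]]  ->  [[-864231311, -500802898], [1418093067, 821753515]]
... * rho(b) = [[1, 5], [-2, -9]]  ->  [[137374485, 186069527], [-225413963, -305316300]]
... * rho(c) = [[-2, -1], [-3, -2]]  ->  [[-832957551, -509513539], [1366776826, 836046563]]
... * rho(a) = [[-8, 3], [13, -5]]  ->  [[39984401, 48695042], [-65609289, -79902337]]
... * rho(a) = [[-8, 3], [13, -5]]  ->  [[313160338, -123522007], [-513856069, 202683818]]
tr = 313160338 + 202683818 = 515844156

515844156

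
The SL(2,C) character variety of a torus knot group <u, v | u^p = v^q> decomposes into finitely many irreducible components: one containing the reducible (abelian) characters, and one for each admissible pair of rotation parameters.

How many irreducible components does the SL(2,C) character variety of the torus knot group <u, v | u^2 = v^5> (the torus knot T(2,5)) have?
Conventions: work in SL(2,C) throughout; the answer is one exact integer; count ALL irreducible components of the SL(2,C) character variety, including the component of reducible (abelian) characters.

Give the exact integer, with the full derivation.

Gamma = < u, v | u^2 = v^5 > (torus knot T(2,5)); the central element u^2 = v^5 acts as +I or -I in any irreducible SL(2,C) representation.
This locks tr(u) to 2*cos(pi*alpha/2), alpha in 1..1, and tr(v) to 2*cos(pi*beta/5), beta in 1..4, on each component of irreducible characters.
The two central values (-1)^alpha I and (-1)^beta I must be the same matrix, so alpha and beta share a parity.
Counting: 1 odd alphas x 2 odd betas + 0 even alphas x 2 even betas = 2 + 0 = 2.
components with irreducible characters: 2; plus the single component of reducible (abelian) characters: total 3.

3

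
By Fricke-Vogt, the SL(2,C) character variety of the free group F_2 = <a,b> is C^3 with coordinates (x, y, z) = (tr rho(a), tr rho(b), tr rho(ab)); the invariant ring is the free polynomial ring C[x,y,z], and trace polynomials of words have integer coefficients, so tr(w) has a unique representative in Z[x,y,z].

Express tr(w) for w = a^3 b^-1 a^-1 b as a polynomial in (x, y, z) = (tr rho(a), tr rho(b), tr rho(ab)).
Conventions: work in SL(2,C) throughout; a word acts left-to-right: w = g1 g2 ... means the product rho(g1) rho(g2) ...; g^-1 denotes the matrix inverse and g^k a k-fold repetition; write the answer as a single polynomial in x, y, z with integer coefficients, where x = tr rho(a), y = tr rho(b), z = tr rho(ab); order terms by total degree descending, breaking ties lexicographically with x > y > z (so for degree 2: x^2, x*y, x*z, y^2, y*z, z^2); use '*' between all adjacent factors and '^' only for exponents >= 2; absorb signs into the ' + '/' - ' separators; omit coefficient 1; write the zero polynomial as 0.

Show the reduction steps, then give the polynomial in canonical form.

-x^3*y*z + x^4 + x^2*y^2 + x^2*z^2 + x*y*z - 4*x^2 - y^2 - z^2 + 2

next, trace(b a^2) = trace(a) * trace(b a) - trace(b)  (reduce the a square) = x*z - y
and trace(a^2) = trace(a) * trace(a) - trace(1)  (reduce the a square) = x^2 - 2
trace(b^2 a^2) = trace(b) * trace(a^2 b) - trace(a^2)  (reduce the b square) = x*y*z - x^2 - y^2 + 2
trace(b^2 a) = trace(b) * trace(a b) - trace(a)  (reduce the b square) = y*z - x
trace(b a^3 b) = trace(a) * trace(b^2 a^2) - trace(b^2 a)  (reduce the a square) = x^2*y*z - x^3 - x*y^2 - y*z + 3*x
next, trace(b a b a) = trace(b a) * trace(b a) - trace(1)  (split on b) = z^2 - 2
next, trace(a b a b a) = trace(a) * trace(b a b a) - trace(b a b)  (reduce the a square) = x*z^2 - y*z - x
trace(b a^3 b a) = trace(a) * trace(a b a b a) - trace(a b a b)  (reduce the a square) = x^2*z^2 - x*y*z - x^2 - z^2 + 2
trace(a^-1 b a^3 b) = trace(b a^3 b) * trace(a) - trace(b a^3 b a)  (eliminate a^-1) = x^3*y*z - x^4 - x^2*y^2 - x^2*z^2 + 4*x^2 + z^2 - 2
next, trace(a^3 b^-1 a^-1 b) = trace(a^-1 b a^3) * trace(b) - trace(a^-1 b a^3 b)  (eliminate b^-1) = -x^3*y*z + x^4 + x^2*y^2 + x^2*z^2 + x*y*z - 4*x^2 - y^2 - z^2 + 2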